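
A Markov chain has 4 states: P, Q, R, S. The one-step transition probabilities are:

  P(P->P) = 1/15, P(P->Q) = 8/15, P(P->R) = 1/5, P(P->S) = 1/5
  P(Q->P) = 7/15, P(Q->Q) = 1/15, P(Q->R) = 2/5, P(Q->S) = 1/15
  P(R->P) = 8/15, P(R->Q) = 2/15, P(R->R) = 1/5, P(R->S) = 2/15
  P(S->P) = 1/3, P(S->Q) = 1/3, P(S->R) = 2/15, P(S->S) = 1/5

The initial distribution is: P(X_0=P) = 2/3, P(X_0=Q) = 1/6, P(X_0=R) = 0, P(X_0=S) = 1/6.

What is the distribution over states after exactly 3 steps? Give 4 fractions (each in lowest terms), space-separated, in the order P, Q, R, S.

Propagating the distribution step by step (d_{t+1} = d_t * P):
d_0 = (P=2/3, Q=1/6, R=0, S=1/6)
  d_1[P] = 2/3*1/15 + 1/6*7/15 + 0*8/15 + 1/6*1/3 = 8/45
  d_1[Q] = 2/3*8/15 + 1/6*1/15 + 0*2/15 + 1/6*1/3 = 19/45
  d_1[R] = 2/3*1/5 + 1/6*2/5 + 0*1/5 + 1/6*2/15 = 2/9
  d_1[S] = 2/3*1/5 + 1/6*1/15 + 0*2/15 + 1/6*1/5 = 8/45
d_1 = (P=8/45, Q=19/45, R=2/9, S=8/45)
  d_2[P] = 8/45*1/15 + 19/45*7/15 + 2/9*8/15 + 8/45*1/3 = 29/75
  d_2[Q] = 8/45*8/15 + 19/45*1/15 + 2/9*2/15 + 8/45*1/3 = 143/675
  d_2[R] = 8/45*1/5 + 19/45*2/5 + 2/9*1/5 + 8/45*2/15 = 184/675
  d_2[S] = 8/45*1/5 + 19/45*1/15 + 2/9*2/15 + 8/45*1/5 = 29/225
d_2 = (P=29/75, Q=143/675, R=184/675, S=29/225)
  d_3[P] = 29/75*1/15 + 143/675*7/15 + 184/675*8/15 + 29/225*1/3 = 3169/10125
  d_3[Q] = 29/75*8/15 + 143/675*1/15 + 184/675*2/15 + 29/225*1/3 = 3034/10125
  d_3[R] = 29/75*1/5 + 143/675*2/5 + 184/675*1/5 + 29/225*2/15 = 263/1125
  d_3[S] = 29/75*1/5 + 143/675*1/15 + 184/675*2/15 + 29/225*1/5 = 311/2025
d_3 = (P=3169/10125, Q=3034/10125, R=263/1125, S=311/2025)

Answer: 3169/10125 3034/10125 263/1125 311/2025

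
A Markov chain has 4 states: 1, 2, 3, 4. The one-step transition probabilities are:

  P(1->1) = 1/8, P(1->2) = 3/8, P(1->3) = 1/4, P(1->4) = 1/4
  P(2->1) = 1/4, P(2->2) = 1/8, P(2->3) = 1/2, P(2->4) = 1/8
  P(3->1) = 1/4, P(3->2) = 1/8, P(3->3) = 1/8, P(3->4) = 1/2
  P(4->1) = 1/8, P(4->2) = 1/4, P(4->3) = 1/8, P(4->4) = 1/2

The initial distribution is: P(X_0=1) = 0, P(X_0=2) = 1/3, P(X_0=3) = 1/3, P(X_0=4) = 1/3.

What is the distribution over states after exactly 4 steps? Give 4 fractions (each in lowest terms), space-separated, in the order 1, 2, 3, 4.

Propagating the distribution step by step (d_{t+1} = d_t * P):
d_0 = (1=0, 2=1/3, 3=1/3, 4=1/3)
  d_1[1] = 0*1/8 + 1/3*1/4 + 1/3*1/4 + 1/3*1/8 = 5/24
  d_1[2] = 0*3/8 + 1/3*1/8 + 1/3*1/8 + 1/3*1/4 = 1/6
  d_1[3] = 0*1/4 + 1/3*1/2 + 1/3*1/8 + 1/3*1/8 = 1/4
  d_1[4] = 0*1/4 + 1/3*1/8 + 1/3*1/2 + 1/3*1/2 = 3/8
d_1 = (1=5/24, 2=1/6, 3=1/4, 4=3/8)
  d_2[1] = 5/24*1/8 + 1/6*1/4 + 1/4*1/4 + 3/8*1/8 = 17/96
  d_2[2] = 5/24*3/8 + 1/6*1/8 + 1/4*1/8 + 3/8*1/4 = 43/192
  d_2[3] = 5/24*1/4 + 1/6*1/2 + 1/4*1/8 + 3/8*1/8 = 41/192
  d_2[4] = 5/24*1/4 + 1/6*1/8 + 1/4*1/2 + 3/8*1/2 = 37/96
d_2 = (1=17/96, 2=43/192, 3=41/192, 4=37/96)
  d_3[1] = 17/96*1/8 + 43/192*1/4 + 41/192*1/4 + 37/96*1/8 = 23/128
  d_3[2] = 17/96*3/8 + 43/192*1/8 + 41/192*1/8 + 37/96*1/4 = 167/768
  d_3[3] = 17/96*1/4 + 43/192*1/2 + 41/192*1/8 + 37/96*1/8 = 355/1536
  d_3[4] = 17/96*1/4 + 43/192*1/8 + 41/192*1/2 + 37/96*1/2 = 571/1536
d_3 = (1=23/128, 2=167/768, 3=355/1536, 4=571/1536)
  d_4[1] = 23/128*1/8 + 167/768*1/4 + 355/1536*1/4 + 571/1536*1/8 = 2225/12288
  d_4[2] = 23/128*3/8 + 167/768*1/8 + 355/1536*1/8 + 571/1536*1/4 = 2659/12288
  d_4[3] = 23/128*1/4 + 167/768*1/2 + 355/1536*1/8 + 571/1536*1/8 = 469/2048
  d_4[4] = 23/128*1/4 + 167/768*1/8 + 355/1536*1/2 + 571/1536*1/2 = 765/2048
d_4 = (1=2225/12288, 2=2659/12288, 3=469/2048, 4=765/2048)

Answer: 2225/12288 2659/12288 469/2048 765/2048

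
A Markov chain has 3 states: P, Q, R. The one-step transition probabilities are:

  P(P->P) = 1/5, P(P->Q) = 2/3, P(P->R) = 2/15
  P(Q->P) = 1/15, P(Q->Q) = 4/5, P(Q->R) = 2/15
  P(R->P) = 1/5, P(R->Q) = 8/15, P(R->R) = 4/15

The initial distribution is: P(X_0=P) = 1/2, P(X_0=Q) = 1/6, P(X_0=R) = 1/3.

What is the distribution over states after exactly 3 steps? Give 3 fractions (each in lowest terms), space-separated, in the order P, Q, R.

Propagating the distribution step by step (d_{t+1} = d_t * P):
d_0 = (P=1/2, Q=1/6, R=1/3)
  d_1[P] = 1/2*1/5 + 1/6*1/15 + 1/3*1/5 = 8/45
  d_1[Q] = 1/2*2/3 + 1/6*4/5 + 1/3*8/15 = 29/45
  d_1[R] = 1/2*2/15 + 1/6*2/15 + 1/3*4/15 = 8/45
d_1 = (P=8/45, Q=29/45, R=8/45)
  d_2[P] = 8/45*1/5 + 29/45*1/15 + 8/45*1/5 = 77/675
  d_2[Q] = 8/45*2/3 + 29/45*4/5 + 8/45*8/15 = 164/225
  d_2[R] = 8/45*2/15 + 29/45*2/15 + 8/45*4/15 = 106/675
d_2 = (P=77/675, Q=164/225, R=106/675)
  d_3[P] = 77/675*1/5 + 164/225*1/15 + 106/675*1/5 = 347/3375
  d_3[Q] = 77/675*2/3 + 164/225*4/5 + 106/675*8/15 = 7522/10125
  d_3[R] = 77/675*2/15 + 164/225*2/15 + 106/675*4/15 = 1562/10125
d_3 = (P=347/3375, Q=7522/10125, R=1562/10125)

Answer: 347/3375 7522/10125 1562/10125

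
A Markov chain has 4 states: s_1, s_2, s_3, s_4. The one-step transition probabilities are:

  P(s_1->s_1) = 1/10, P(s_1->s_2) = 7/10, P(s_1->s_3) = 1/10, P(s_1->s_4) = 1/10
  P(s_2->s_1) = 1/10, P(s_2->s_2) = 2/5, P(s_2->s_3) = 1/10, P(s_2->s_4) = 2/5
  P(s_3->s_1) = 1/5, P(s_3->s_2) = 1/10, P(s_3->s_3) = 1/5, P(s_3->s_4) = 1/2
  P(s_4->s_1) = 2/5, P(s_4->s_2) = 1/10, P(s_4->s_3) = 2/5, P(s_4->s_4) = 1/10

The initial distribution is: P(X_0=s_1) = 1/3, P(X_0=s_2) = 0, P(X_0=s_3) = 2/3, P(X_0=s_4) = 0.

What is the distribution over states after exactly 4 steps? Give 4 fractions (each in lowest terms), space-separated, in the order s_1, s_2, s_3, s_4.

Propagating the distribution step by step (d_{t+1} = d_t * P):
d_0 = (s_1=1/3, s_2=0, s_3=2/3, s_4=0)
  d_1[s_1] = 1/3*1/10 + 0*1/10 + 2/3*1/5 + 0*2/5 = 1/6
  d_1[s_2] = 1/3*7/10 + 0*2/5 + 2/3*1/10 + 0*1/10 = 3/10
  d_1[s_3] = 1/3*1/10 + 0*1/10 + 2/3*1/5 + 0*2/5 = 1/6
  d_1[s_4] = 1/3*1/10 + 0*2/5 + 2/3*1/2 + 0*1/10 = 11/30
d_1 = (s_1=1/6, s_2=3/10, s_3=1/6, s_4=11/30)
  d_2[s_1] = 1/6*1/10 + 3/10*1/10 + 1/6*1/5 + 11/30*2/5 = 17/75
  d_2[s_2] = 1/6*7/10 + 3/10*2/5 + 1/6*1/10 + 11/30*1/10 = 29/100
  d_2[s_3] = 1/6*1/10 + 3/10*1/10 + 1/6*1/5 + 11/30*2/5 = 17/75
  d_2[s_4] = 1/6*1/10 + 3/10*2/5 + 1/6*1/2 + 11/30*1/10 = 77/300
d_2 = (s_1=17/75, s_2=29/100, s_3=17/75, s_4=77/300)
  d_3[s_1] = 17/75*1/10 + 29/100*1/10 + 17/75*1/5 + 77/300*2/5 = 599/3000
  d_3[s_2] = 17/75*7/10 + 29/100*2/5 + 17/75*1/10 + 77/300*1/10 = 323/1000
  d_3[s_3] = 17/75*1/10 + 29/100*1/10 + 17/75*1/5 + 77/300*2/5 = 599/3000
  d_3[s_4] = 17/75*1/10 + 29/100*2/5 + 17/75*1/2 + 77/300*1/10 = 833/3000
d_3 = (s_1=599/3000, s_2=323/1000, s_3=599/3000, s_4=833/3000)
  d_4[s_1] = 599/3000*1/10 + 323/1000*1/10 + 599/3000*1/5 + 833/3000*2/5 = 3049/15000
  d_4[s_2] = 599/3000*7/10 + 323/1000*2/5 + 599/3000*1/10 + 833/3000*1/10 = 3167/10000
  d_4[s_3] = 599/3000*1/10 + 323/1000*1/10 + 599/3000*1/5 + 833/3000*2/5 = 3049/15000
  d_4[s_4] = 599/3000*1/10 + 323/1000*2/5 + 599/3000*1/2 + 833/3000*1/10 = 8303/30000
d_4 = (s_1=3049/15000, s_2=3167/10000, s_3=3049/15000, s_4=8303/30000)

Answer: 3049/15000 3167/10000 3049/15000 8303/30000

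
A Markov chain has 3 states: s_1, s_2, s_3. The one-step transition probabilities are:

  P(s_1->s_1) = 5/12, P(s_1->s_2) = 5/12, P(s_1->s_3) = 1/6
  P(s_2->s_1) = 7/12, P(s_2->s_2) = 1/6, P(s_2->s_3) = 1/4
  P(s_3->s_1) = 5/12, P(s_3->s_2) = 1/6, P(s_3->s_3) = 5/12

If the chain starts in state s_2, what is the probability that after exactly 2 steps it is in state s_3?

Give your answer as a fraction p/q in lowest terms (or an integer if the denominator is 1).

Computing P^2 by repeated multiplication:
P^1 =
  s_1: [5/12, 5/12, 1/6]
  s_2: [7/12, 1/6, 1/4]
  s_3: [5/12, 1/6, 5/12]
P^2 =
  s_1: [35/72, 13/48, 35/144]
  s_2: [4/9, 5/16, 35/144]
  s_3: [4/9, 13/48, 41/144]

(P^2)[s_2 -> s_3] = 35/144

Answer: 35/144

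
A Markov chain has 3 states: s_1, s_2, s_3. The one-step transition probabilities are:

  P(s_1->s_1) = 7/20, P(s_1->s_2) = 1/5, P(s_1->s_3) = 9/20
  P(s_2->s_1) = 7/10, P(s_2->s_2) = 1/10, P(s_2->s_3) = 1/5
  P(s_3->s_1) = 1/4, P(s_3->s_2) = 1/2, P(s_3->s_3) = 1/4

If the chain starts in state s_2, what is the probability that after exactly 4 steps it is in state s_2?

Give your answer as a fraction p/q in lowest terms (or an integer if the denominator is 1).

Computing P^4 by repeated multiplication:
P^1 =
  s_1: [7/20, 1/5, 9/20]
  s_2: [7/10, 1/10, 1/5]
  s_3: [1/4, 1/2, 1/4]
P^2 =
  s_1: [3/8, 63/200, 31/100]
  s_2: [73/200, 1/4, 77/200]
  s_3: [1/2, 9/40, 11/40]
P^3 =
  s_1: [1717/4000, 523/2000, 1237/4000]
  s_2: [399/1000, 581/2000, 621/2000]
  s_3: [321/800, 13/50, 271/800]
P^4 =
  s_1: [2053/5000, 2133/8000, 12911/40000]
  s_2: [673/1600, 2641/10000, 12611/40000]
  s_3: [3257/8000, 441/1600, 1269/4000]

(P^4)[s_2 -> s_2] = 2641/10000

Answer: 2641/10000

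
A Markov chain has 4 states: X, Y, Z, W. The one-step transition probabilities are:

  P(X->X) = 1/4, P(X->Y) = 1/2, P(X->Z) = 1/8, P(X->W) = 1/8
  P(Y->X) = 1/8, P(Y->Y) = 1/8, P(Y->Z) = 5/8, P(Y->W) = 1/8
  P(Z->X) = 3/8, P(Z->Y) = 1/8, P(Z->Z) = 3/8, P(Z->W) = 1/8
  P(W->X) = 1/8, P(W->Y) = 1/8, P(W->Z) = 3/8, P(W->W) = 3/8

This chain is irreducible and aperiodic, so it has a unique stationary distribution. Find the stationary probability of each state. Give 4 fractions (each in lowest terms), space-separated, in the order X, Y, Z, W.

The stationary distribution satisfies pi = pi * P, i.e.:
  pi_X = 1/4*pi_X + 1/8*pi_Y + 3/8*pi_Z + 1/8*pi_W
  pi_Y = 1/2*pi_X + 1/8*pi_Y + 1/8*pi_Z + 1/8*pi_W
  pi_Z = 1/8*pi_X + 5/8*pi_Y + 3/8*pi_Z + 3/8*pi_W
  pi_W = 1/8*pi_X + 1/8*pi_Y + 1/8*pi_Z + 3/8*pi_W
with normalization: pi_X + pi_Y + pi_Z + pi_W = 1.

Using the first 3 balance equations plus normalization, the linear system A*pi = b is:
  [-3/4, 1/8, 3/8, 1/8] . pi = 0
  [1/2, -7/8, 1/8, 1/8] . pi = 0
  [1/8, 5/8, -5/8, 3/8] . pi = 0
  [1, 1, 1, 1] . pi = 1

Solving yields:
  pi_X = 29/117
  pi_Y = 17/78
  pi_Z = 43/117
  pi_W = 1/6

Verification (pi * P):
  29/117*1/4 + 17/78*1/8 + 43/117*3/8 + 1/6*1/8 = 29/117 = pi_X  (ok)
  29/117*1/2 + 17/78*1/8 + 43/117*1/8 + 1/6*1/8 = 17/78 = pi_Y  (ok)
  29/117*1/8 + 17/78*5/8 + 43/117*3/8 + 1/6*3/8 = 43/117 = pi_Z  (ok)
  29/117*1/8 + 17/78*1/8 + 43/117*1/8 + 1/6*3/8 = 1/6 = pi_W  (ok)

Answer: 29/117 17/78 43/117 1/6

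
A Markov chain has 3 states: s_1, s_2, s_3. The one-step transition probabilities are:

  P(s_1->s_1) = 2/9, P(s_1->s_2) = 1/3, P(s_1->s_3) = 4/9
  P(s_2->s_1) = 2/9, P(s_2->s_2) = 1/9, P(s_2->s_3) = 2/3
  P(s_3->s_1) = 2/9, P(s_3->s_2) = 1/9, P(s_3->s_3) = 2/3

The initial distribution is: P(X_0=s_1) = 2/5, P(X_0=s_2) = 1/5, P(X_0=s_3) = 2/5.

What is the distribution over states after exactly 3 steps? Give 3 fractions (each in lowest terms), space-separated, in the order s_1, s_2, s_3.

Propagating the distribution step by step (d_{t+1} = d_t * P):
d_0 = (s_1=2/5, s_2=1/5, s_3=2/5)
  d_1[s_1] = 2/5*2/9 + 1/5*2/9 + 2/5*2/9 = 2/9
  d_1[s_2] = 2/5*1/3 + 1/5*1/9 + 2/5*1/9 = 1/5
  d_1[s_3] = 2/5*4/9 + 1/5*2/3 + 2/5*2/3 = 26/45
d_1 = (s_1=2/9, s_2=1/5, s_3=26/45)
  d_2[s_1] = 2/9*2/9 + 1/5*2/9 + 26/45*2/9 = 2/9
  d_2[s_2] = 2/9*1/3 + 1/5*1/9 + 26/45*1/9 = 13/81
  d_2[s_3] = 2/9*4/9 + 1/5*2/3 + 26/45*2/3 = 50/81
d_2 = (s_1=2/9, s_2=13/81, s_3=50/81)
  d_3[s_1] = 2/9*2/9 + 13/81*2/9 + 50/81*2/9 = 2/9
  d_3[s_2] = 2/9*1/3 + 13/81*1/9 + 50/81*1/9 = 13/81
  d_3[s_3] = 2/9*4/9 + 13/81*2/3 + 50/81*2/3 = 50/81
d_3 = (s_1=2/9, s_2=13/81, s_3=50/81)

Answer: 2/9 13/81 50/81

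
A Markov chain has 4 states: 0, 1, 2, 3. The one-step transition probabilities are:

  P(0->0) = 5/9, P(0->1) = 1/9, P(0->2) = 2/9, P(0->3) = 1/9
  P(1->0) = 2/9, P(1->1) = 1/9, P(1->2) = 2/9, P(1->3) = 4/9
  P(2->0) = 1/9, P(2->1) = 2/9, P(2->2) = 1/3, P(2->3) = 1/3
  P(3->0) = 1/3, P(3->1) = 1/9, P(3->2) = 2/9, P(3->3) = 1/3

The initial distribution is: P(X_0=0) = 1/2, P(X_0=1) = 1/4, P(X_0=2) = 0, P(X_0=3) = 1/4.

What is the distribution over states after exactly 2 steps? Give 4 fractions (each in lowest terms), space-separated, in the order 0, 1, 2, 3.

Propagating the distribution step by step (d_{t+1} = d_t * P):
d_0 = (0=1/2, 1=1/4, 2=0, 3=1/4)
  d_1[0] = 1/2*5/9 + 1/4*2/9 + 0*1/9 + 1/4*1/3 = 5/12
  d_1[1] = 1/2*1/9 + 1/4*1/9 + 0*2/9 + 1/4*1/9 = 1/9
  d_1[2] = 1/2*2/9 + 1/4*2/9 + 0*1/3 + 1/4*2/9 = 2/9
  d_1[3] = 1/2*1/9 + 1/4*4/9 + 0*1/3 + 1/4*1/3 = 1/4
d_1 = (0=5/12, 1=1/9, 2=2/9, 3=1/4)
  d_2[0] = 5/12*5/9 + 1/9*2/9 + 2/9*1/9 + 1/4*1/3 = 59/162
  d_2[1] = 5/12*1/9 + 1/9*1/9 + 2/9*2/9 + 1/4*1/9 = 11/81
  d_2[2] = 5/12*2/9 + 1/9*2/9 + 2/9*1/3 + 1/4*2/9 = 20/81
  d_2[3] = 5/12*1/9 + 1/9*4/9 + 2/9*1/3 + 1/4*1/3 = 41/162
d_2 = (0=59/162, 1=11/81, 2=20/81, 3=41/162)

Answer: 59/162 11/81 20/81 41/162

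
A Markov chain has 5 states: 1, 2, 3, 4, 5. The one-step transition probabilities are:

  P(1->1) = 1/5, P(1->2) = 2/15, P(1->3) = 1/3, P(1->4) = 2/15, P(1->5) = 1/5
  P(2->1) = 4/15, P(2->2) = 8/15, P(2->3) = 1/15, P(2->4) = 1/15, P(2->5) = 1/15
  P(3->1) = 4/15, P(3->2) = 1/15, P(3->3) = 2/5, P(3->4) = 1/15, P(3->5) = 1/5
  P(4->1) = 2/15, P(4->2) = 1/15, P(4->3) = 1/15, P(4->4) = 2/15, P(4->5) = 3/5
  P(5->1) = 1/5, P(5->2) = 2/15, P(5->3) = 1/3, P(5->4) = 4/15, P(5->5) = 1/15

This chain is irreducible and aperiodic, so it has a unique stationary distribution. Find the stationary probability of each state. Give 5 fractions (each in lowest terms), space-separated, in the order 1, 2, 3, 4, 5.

The stationary distribution satisfies pi = pi * P, i.e.:
  pi_1 = 1/5*pi_1 + 4/15*pi_2 + 4/15*pi_3 + 2/15*pi_4 + 1/5*pi_5
  pi_2 = 2/15*pi_1 + 8/15*pi_2 + 1/15*pi_3 + 1/15*pi_4 + 2/15*pi_5
  pi_3 = 1/3*pi_1 + 1/15*pi_2 + 2/5*pi_3 + 1/15*pi_4 + 1/3*pi_5
  pi_4 = 2/15*pi_1 + 1/15*pi_2 + 1/15*pi_3 + 2/15*pi_4 + 4/15*pi_5
  pi_5 = 1/5*pi_1 + 1/15*pi_2 + 1/5*pi_3 + 3/5*pi_4 + 1/15*pi_5
with normalization: pi_1 + pi_2 + pi_3 + pi_4 + pi_5 = 1.

Using the first 4 balance equations plus normalization, the linear system A*pi = b is:
  [-4/5, 4/15, 4/15, 2/15, 1/5] . pi = 0
  [2/15, -7/15, 1/15, 1/15, 2/15] . pi = 0
  [1/3, 1/15, -3/5, 1/15, 1/3] . pi = 0
  [2/15, 1/15, 1/15, -13/15, 4/15] . pi = 0
  [1, 1, 1, 1, 1] . pi = 1

Solving yields:
  pi_1 = 1597/7223
  pi_2 = 2569/14446
  pi_3 = 3887/14446
  pi_4 = 942/7223
  pi_5 = 1456/7223

Verification (pi * P):
  1597/7223*1/5 + 2569/14446*4/15 + 3887/14446*4/15 + 942/7223*2/15 + 1456/7223*1/5 = 1597/7223 = pi_1  (ok)
  1597/7223*2/15 + 2569/14446*8/15 + 3887/14446*1/15 + 942/7223*1/15 + 1456/7223*2/15 = 2569/14446 = pi_2  (ok)
  1597/7223*1/3 + 2569/14446*1/15 + 3887/14446*2/5 + 942/7223*1/15 + 1456/7223*1/3 = 3887/14446 = pi_3  (ok)
  1597/7223*2/15 + 2569/14446*1/15 + 3887/14446*1/15 + 942/7223*2/15 + 1456/7223*4/15 = 942/7223 = pi_4  (ok)
  1597/7223*1/5 + 2569/14446*1/15 + 3887/14446*1/5 + 942/7223*3/5 + 1456/7223*1/15 = 1456/7223 = pi_5  (ok)

Answer: 1597/7223 2569/14446 3887/14446 942/7223 1456/7223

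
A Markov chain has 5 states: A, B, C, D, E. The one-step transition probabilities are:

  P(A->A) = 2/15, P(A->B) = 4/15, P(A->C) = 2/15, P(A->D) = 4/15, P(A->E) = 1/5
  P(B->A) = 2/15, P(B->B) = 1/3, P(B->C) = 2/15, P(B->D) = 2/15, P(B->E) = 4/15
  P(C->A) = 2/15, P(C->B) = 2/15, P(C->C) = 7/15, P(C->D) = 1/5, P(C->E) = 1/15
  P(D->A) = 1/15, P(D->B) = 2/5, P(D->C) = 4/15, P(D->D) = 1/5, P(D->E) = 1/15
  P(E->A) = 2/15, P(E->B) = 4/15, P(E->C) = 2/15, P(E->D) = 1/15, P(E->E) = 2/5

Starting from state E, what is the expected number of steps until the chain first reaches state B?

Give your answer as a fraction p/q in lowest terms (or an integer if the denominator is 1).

Let h_i = expected steps to first reach B from state i.
Boundary: h_B = 0.
First-step equations for the other states:
  h_A = 1 + 2/15*h_A + 4/15*h_B + 2/15*h_C + 4/15*h_D + 1/5*h_E
  h_C = 1 + 2/15*h_A + 2/15*h_B + 7/15*h_C + 1/5*h_D + 1/15*h_E
  h_D = 1 + 1/15*h_A + 2/5*h_B + 4/15*h_C + 1/5*h_D + 1/15*h_E
  h_E = 1 + 2/15*h_A + 4/15*h_B + 2/15*h_C + 1/15*h_D + 2/5*h_E

Substituting h_B = 0 and rearranging gives the linear system (I - Q) h = 1:
  [13/15, -2/15, -4/15, -1/5] . (h_A, h_C, h_D, h_E) = 1
  [-2/15, 8/15, -1/5, -1/15] . (h_A, h_C, h_D, h_E) = 1
  [-1/15, -4/15, 4/5, -1/15] . (h_A, h_C, h_D, h_E) = 1
  [-2/15, -2/15, -1/15, 3/5] . (h_A, h_C, h_D, h_E) = 1

Solving yields:
  h_A = 65/17
  h_C = 235/51
  h_D = 175/51
  h_E = 200/51

Starting state is E, so the expected hitting time is h_E = 200/51.

Answer: 200/51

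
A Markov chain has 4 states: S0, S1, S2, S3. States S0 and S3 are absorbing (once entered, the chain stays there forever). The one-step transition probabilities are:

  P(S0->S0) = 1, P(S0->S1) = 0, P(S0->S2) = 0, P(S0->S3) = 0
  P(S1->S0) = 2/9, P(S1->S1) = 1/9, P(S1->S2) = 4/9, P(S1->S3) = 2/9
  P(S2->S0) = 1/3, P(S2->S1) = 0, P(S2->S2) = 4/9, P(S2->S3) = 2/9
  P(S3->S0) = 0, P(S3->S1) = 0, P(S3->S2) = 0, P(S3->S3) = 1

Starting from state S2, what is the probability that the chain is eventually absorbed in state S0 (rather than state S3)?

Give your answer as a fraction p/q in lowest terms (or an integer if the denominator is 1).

Answer: 3/5

Derivation:
Let a_i = P(absorbed in S0 | start in state i).
Boundary conditions: a_S0 = 1, a_S3 = 0.
For each transient state i, a_i = sum_j P(i->j) * a_j:
  a_S1 = 2/9*a_S0 + 1/9*a_S1 + 4/9*a_S2 + 2/9*a_S3
  a_S2 = 1/3*a_S0 + 0*a_S1 + 4/9*a_S2 + 2/9*a_S3

Substituting a_S0 = 1 and a_S3 = 0, rearrange to (I - Q) a = r where r[i] = P(i -> S0):
  [8/9, -4/9] . (a_S1, a_S2) = 2/9
  [0, 5/9] . (a_S1, a_S2) = 1/3

Solving yields:
  a_S1 = 11/20
  a_S2 = 3/5

Starting state is S2, so the absorption probability is a_S2 = 3/5.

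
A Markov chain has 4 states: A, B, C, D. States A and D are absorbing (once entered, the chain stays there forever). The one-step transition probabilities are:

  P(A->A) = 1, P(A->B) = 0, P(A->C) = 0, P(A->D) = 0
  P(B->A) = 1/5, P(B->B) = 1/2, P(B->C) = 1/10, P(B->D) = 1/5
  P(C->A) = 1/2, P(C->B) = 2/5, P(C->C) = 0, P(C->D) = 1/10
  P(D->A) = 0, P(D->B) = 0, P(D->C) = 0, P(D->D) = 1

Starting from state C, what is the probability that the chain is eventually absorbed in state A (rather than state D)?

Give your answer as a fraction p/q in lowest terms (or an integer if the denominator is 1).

Let a_i = P(absorbed in A | start in state i).
Boundary conditions: a_A = 1, a_D = 0.
For each transient state i, a_i = sum_j P(i->j) * a_j:
  a_B = 1/5*a_A + 1/2*a_B + 1/10*a_C + 1/5*a_D
  a_C = 1/2*a_A + 2/5*a_B + 0*a_C + 1/10*a_D

Substituting a_A = 1 and a_D = 0, rearrange to (I - Q) a = r where r[i] = P(i -> A):
  [1/2, -1/10] . (a_B, a_C) = 1/5
  [-2/5, 1] . (a_B, a_C) = 1/2

Solving yields:
  a_B = 25/46
  a_C = 33/46

Starting state is C, so the absorption probability is a_C = 33/46.

Answer: 33/46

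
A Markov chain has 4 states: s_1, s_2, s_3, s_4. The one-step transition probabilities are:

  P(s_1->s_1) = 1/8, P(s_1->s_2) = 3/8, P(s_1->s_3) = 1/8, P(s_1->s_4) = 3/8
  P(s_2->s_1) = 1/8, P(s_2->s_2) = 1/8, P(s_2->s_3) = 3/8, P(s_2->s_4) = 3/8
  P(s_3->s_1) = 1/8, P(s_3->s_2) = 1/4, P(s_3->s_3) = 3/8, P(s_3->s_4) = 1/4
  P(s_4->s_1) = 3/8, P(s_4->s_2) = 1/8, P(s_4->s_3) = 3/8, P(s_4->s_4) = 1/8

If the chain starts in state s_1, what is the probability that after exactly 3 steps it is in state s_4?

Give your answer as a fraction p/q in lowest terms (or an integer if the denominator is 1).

Answer: 17/64

Derivation:
Computing P^3 by repeated multiplication:
P^1 =
  s_1: [1/8, 3/8, 1/8, 3/8]
  s_2: [1/8, 1/8, 3/8, 3/8]
  s_3: [1/8, 1/4, 3/8, 1/4]
  s_4: [3/8, 1/8, 3/8, 1/8]
P^2 =
  s_1: [7/32, 11/64, 11/32, 17/64]
  s_2: [7/32, 13/64, 11/32, 15/64]
  s_3: [3/16, 13/64, 11/32, 17/64]
  s_4: [5/32, 17/64, 9/32, 19/64]
P^3 =
  s_1: [49/256, 57/256, 41/128, 17/64]
  s_2: [47/256, 57/256, 41/128, 35/128]
  s_3: [49/256, 55/256, 21/64, 17/64]
  s_4: [51/256, 51/256, 43/128, 17/64]

(P^3)[s_1 -> s_4] = 17/64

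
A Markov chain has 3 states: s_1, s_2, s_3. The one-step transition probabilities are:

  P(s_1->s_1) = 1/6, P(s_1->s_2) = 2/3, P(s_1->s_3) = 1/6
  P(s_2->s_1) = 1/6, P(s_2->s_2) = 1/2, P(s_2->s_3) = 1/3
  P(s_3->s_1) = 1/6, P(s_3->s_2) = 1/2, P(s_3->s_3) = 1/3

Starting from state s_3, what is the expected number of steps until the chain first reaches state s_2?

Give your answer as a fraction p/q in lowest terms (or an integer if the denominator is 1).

Let h_i = expected steps to first reach s_2 from state i.
Boundary: h_s_2 = 0.
First-step equations for the other states:
  h_s_1 = 1 + 1/6*h_s_1 + 2/3*h_s_2 + 1/6*h_s_3
  h_s_3 = 1 + 1/6*h_s_1 + 1/2*h_s_2 + 1/3*h_s_3

Substituting h_s_2 = 0 and rearranging gives the linear system (I - Q) h = 1:
  [5/6, -1/6] . (h_s_1, h_s_3) = 1
  [-1/6, 2/3] . (h_s_1, h_s_3) = 1

Solving yields:
  h_s_1 = 30/19
  h_s_3 = 36/19

Starting state is s_3, so the expected hitting time is h_s_3 = 36/19.

Answer: 36/19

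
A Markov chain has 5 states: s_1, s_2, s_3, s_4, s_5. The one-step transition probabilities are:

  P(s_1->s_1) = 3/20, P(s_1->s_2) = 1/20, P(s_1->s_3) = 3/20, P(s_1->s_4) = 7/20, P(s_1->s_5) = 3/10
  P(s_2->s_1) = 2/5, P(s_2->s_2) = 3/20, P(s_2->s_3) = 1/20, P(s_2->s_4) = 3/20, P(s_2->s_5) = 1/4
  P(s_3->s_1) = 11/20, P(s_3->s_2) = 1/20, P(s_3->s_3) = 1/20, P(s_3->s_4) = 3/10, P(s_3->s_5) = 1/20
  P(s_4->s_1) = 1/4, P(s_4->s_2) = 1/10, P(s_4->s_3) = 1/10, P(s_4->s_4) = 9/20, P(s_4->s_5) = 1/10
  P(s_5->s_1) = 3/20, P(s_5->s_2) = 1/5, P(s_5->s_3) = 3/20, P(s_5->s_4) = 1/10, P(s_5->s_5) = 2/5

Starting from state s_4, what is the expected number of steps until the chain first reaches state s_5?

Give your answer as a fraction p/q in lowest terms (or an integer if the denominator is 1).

Let h_i = expected steps to first reach s_5 from state i.
Boundary: h_s_5 = 0.
First-step equations for the other states:
  h_s_1 = 1 + 3/20*h_s_1 + 1/20*h_s_2 + 3/20*h_s_3 + 7/20*h_s_4 + 3/10*h_s_5
  h_s_2 = 1 + 2/5*h_s_1 + 3/20*h_s_2 + 1/20*h_s_3 + 3/20*h_s_4 + 1/4*h_s_5
  h_s_3 = 1 + 11/20*h_s_1 + 1/20*h_s_2 + 1/20*h_s_3 + 3/10*h_s_4 + 1/20*h_s_5
  h_s_4 = 1 + 1/4*h_s_1 + 1/10*h_s_2 + 1/10*h_s_3 + 9/20*h_s_4 + 1/10*h_s_5

Substituting h_s_5 = 0 and rearranging gives the linear system (I - Q) h = 1:
  [17/20, -1/20, -3/20, -7/20] . (h_s_1, h_s_2, h_s_3, h_s_4) = 1
  [-2/5, 17/20, -1/20, -3/20] . (h_s_1, h_s_2, h_s_3, h_s_4) = 1
  [-11/20, -1/20, 19/20, -3/10] . (h_s_1, h_s_2, h_s_3, h_s_4) = 1
  [-1/4, -1/10, -1/10, 11/20] . (h_s_1, h_s_2, h_s_3, h_s_4) = 1

Solving yields:
  h_s_1 = 10280/2003
  h_s_2 = 70870/14021
  h_s_3 = 87630/14021
  h_s_4 = 87020/14021

Starting state is s_4, so the expected hitting time is h_s_4 = 87020/14021.

Answer: 87020/14021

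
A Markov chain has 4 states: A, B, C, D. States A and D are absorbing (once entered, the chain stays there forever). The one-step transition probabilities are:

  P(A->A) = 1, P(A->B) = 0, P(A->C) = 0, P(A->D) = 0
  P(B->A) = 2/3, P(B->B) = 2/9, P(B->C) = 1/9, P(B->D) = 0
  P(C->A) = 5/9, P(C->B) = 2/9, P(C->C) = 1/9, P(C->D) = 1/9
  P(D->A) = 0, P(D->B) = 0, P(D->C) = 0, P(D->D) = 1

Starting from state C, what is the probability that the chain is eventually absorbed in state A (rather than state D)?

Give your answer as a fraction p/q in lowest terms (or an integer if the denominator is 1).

Let a_i = P(absorbed in A | start in state i).
Boundary conditions: a_A = 1, a_D = 0.
For each transient state i, a_i = sum_j P(i->j) * a_j:
  a_B = 2/3*a_A + 2/9*a_B + 1/9*a_C + 0*a_D
  a_C = 5/9*a_A + 2/9*a_B + 1/9*a_C + 1/9*a_D

Substituting a_A = 1 and a_D = 0, rearrange to (I - Q) a = r where r[i] = P(i -> A):
  [7/9, -1/9] . (a_B, a_C) = 2/3
  [-2/9, 8/9] . (a_B, a_C) = 5/9

Solving yields:
  a_B = 53/54
  a_C = 47/54

Starting state is C, so the absorption probability is a_C = 47/54.

Answer: 47/54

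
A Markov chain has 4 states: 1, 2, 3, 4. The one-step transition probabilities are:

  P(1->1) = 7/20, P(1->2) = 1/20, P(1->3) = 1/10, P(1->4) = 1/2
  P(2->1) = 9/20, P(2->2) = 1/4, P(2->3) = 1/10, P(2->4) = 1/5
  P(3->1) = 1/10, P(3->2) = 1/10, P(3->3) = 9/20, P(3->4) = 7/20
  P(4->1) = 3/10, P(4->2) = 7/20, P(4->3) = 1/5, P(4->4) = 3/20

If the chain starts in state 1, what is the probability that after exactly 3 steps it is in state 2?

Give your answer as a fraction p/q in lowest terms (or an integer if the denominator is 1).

Answer: 763/4000

Derivation:
Computing P^3 by repeated multiplication:
P^1 =
  1: [7/20, 1/20, 1/10, 1/2]
  2: [9/20, 1/4, 1/10, 1/5]
  3: [1/10, 1/10, 9/20, 7/20]
  4: [3/10, 7/20, 1/5, 3/20]
P^2 =
  1: [61/200, 43/200, 37/200, 59/200]
  2: [17/50, 33/200, 31/200, 17/50]
  3: [23/100, 79/400, 117/400, 7/25]
  4: [131/400, 7/40, 37/200, 5/16]
P^3 =
  1: [621/2000, 763/4000, 777/4000, 609/2000]
  2: [1243/4000, 771/4000, 753/4000, 1233/4000]
  3: [2261/8000, 301/1600, 1843/8000, 2391/8000]
  4: [489/1600, 47/250, 49/250, 2483/8000]

(P^3)[1 -> 2] = 763/4000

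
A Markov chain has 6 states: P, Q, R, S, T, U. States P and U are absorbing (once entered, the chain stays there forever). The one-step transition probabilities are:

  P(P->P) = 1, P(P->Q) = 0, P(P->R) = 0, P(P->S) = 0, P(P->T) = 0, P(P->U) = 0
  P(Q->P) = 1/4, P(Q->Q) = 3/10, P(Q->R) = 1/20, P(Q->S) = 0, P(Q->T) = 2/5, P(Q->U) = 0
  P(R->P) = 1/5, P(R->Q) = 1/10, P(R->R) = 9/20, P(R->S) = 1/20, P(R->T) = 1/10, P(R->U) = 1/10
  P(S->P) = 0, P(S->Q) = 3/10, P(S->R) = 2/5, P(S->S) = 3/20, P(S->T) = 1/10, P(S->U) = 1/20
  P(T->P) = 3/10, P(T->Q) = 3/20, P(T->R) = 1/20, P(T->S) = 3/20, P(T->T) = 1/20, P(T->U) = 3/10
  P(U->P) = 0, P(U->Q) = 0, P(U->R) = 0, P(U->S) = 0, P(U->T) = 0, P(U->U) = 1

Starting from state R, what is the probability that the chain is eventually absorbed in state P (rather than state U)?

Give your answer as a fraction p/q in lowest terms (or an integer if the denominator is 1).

Let a_i = P(absorbed in P | start in state i).
Boundary conditions: a_P = 1, a_U = 0.
For each transient state i, a_i = sum_j P(i->j) * a_j:
  a_Q = 1/4*a_P + 3/10*a_Q + 1/20*a_R + 0*a_S + 2/5*a_T + 0*a_U
  a_R = 1/5*a_P + 1/10*a_Q + 9/20*a_R + 1/20*a_S + 1/10*a_T + 1/10*a_U
  a_S = 0*a_P + 3/10*a_Q + 2/5*a_R + 3/20*a_S + 1/10*a_T + 1/20*a_U
  a_T = 3/10*a_P + 3/20*a_Q + 1/20*a_R + 3/20*a_S + 1/20*a_T + 3/10*a_U

Substituting a_P = 1 and a_U = 0, rearrange to (I - Q) a = r where r[i] = P(i -> P):
  [7/10, -1/20, 0, -2/5] . (a_Q, a_R, a_S, a_T) = 1/4
  [-1/10, 11/20, -1/20, -1/10] . (a_Q, a_R, a_S, a_T) = 1/5
  [-3/10, -2/5, 17/20, -1/10] . (a_Q, a_R, a_S, a_T) = 0
  [-3/20, -1/20, -3/20, 19/20] . (a_Q, a_R, a_S, a_T) = 3/10

Solving yields:
  a_Q = 359/494
  a_R = 162/247
  a_S = 12/19
  a_T = 279/494

Starting state is R, so the absorption probability is a_R = 162/247.

Answer: 162/247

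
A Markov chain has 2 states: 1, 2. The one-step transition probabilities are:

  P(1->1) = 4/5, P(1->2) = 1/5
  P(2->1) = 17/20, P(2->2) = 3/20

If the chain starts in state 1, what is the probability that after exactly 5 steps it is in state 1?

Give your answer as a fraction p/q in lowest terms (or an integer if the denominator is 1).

Computing P^5 by repeated multiplication:
P^1 =
  1: [4/5, 1/5]
  2: [17/20, 3/20]
P^2 =
  1: [81/100, 19/100]
  2: [323/400, 77/400]
P^3 =
  1: [1619/2000, 381/2000]
  2: [6477/8000, 1523/8000]
P^4 =
  1: [32381/40000, 7619/40000]
  2: [129523/160000, 30477/160000]
P^5 =
  1: [647619/800000, 152381/800000]
  2: [2590477/3200000, 609523/3200000]

(P^5)[1 -> 1] = 647619/800000

Answer: 647619/800000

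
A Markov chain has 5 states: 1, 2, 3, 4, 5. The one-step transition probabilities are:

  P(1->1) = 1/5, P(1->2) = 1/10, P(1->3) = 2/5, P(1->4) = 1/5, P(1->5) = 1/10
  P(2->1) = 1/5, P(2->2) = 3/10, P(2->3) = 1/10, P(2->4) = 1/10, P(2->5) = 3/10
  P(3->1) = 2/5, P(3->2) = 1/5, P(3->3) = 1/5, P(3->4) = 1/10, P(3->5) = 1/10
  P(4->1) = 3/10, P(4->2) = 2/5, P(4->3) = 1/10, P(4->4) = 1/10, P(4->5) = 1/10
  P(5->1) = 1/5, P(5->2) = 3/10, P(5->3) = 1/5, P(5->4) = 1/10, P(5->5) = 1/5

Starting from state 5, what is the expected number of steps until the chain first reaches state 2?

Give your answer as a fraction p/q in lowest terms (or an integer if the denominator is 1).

Answer: 2380/563

Derivation:
Let h_i = expected steps to first reach 2 from state i.
Boundary: h_2 = 0.
First-step equations for the other states:
  h_1 = 1 + 1/5*h_1 + 1/10*h_2 + 2/5*h_3 + 1/5*h_4 + 1/10*h_5
  h_3 = 1 + 2/5*h_1 + 1/5*h_2 + 1/5*h_3 + 1/10*h_4 + 1/10*h_5
  h_4 = 1 + 3/10*h_1 + 2/5*h_2 + 1/10*h_3 + 1/10*h_4 + 1/10*h_5
  h_5 = 1 + 1/5*h_1 + 3/10*h_2 + 1/5*h_3 + 1/10*h_4 + 1/5*h_5

Substituting h_2 = 0 and rearranging gives the linear system (I - Q) h = 1:
  [4/5, -2/5, -1/5, -1/10] . (h_1, h_3, h_4, h_5) = 1
  [-2/5, 4/5, -1/10, -1/10] . (h_1, h_3, h_4, h_5) = 1
  [-3/10, -1/10, 9/10, -1/10] . (h_1, h_3, h_4, h_5) = 1
  [-1/5, -1/5, -1/10, 4/5] . (h_1, h_3, h_4, h_5) = 1

Solving yields:
  h_1 = 5805/1126
  h_3 = 5445/1126
  h_4 = 2160/563
  h_5 = 2380/563

Starting state is 5, so the expected hitting time is h_5 = 2380/563.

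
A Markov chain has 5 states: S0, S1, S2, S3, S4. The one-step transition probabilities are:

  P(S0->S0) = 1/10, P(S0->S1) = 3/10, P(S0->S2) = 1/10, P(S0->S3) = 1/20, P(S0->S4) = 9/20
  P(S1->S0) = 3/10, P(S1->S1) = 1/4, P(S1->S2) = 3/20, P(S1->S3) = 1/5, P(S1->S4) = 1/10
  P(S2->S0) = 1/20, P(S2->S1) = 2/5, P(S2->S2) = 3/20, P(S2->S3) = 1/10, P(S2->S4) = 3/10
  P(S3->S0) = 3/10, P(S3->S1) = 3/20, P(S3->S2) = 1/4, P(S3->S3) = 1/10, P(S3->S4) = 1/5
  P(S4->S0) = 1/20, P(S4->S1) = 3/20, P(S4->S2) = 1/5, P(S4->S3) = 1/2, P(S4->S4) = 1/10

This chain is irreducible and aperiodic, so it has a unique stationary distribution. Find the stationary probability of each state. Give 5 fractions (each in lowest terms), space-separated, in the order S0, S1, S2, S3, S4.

Answer: 9197/54253 26345/108506 9351/54253 21851/108506 11607/54253

Derivation:
The stationary distribution satisfies pi = pi * P, i.e.:
  pi_S0 = 1/10*pi_S0 + 3/10*pi_S1 + 1/20*pi_S2 + 3/10*pi_S3 + 1/20*pi_S4
  pi_S1 = 3/10*pi_S0 + 1/4*pi_S1 + 2/5*pi_S2 + 3/20*pi_S3 + 3/20*pi_S4
  pi_S2 = 1/10*pi_S0 + 3/20*pi_S1 + 3/20*pi_S2 + 1/4*pi_S3 + 1/5*pi_S4
  pi_S3 = 1/20*pi_S0 + 1/5*pi_S1 + 1/10*pi_S2 + 1/10*pi_S3 + 1/2*pi_S4
  pi_S4 = 9/20*pi_S0 + 1/10*pi_S1 + 3/10*pi_S2 + 1/5*pi_S3 + 1/10*pi_S4
with normalization: pi_S0 + pi_S1 + pi_S2 + pi_S3 + pi_S4 = 1.

Using the first 4 balance equations plus normalization, the linear system A*pi = b is:
  [-9/10, 3/10, 1/20, 3/10, 1/20] . pi = 0
  [3/10, -3/4, 2/5, 3/20, 3/20] . pi = 0
  [1/10, 3/20, -17/20, 1/4, 1/5] . pi = 0
  [1/20, 1/5, 1/10, -9/10, 1/2] . pi = 0
  [1, 1, 1, 1, 1] . pi = 1

Solving yields:
  pi_S0 = 9197/54253
  pi_S1 = 26345/108506
  pi_S2 = 9351/54253
  pi_S3 = 21851/108506
  pi_S4 = 11607/54253

Verification (pi * P):
  9197/54253*1/10 + 26345/108506*3/10 + 9351/54253*1/20 + 21851/108506*3/10 + 11607/54253*1/20 = 9197/54253 = pi_S0  (ok)
  9197/54253*3/10 + 26345/108506*1/4 + 9351/54253*2/5 + 21851/108506*3/20 + 11607/54253*3/20 = 26345/108506 = pi_S1  (ok)
  9197/54253*1/10 + 26345/108506*3/20 + 9351/54253*3/20 + 21851/108506*1/4 + 11607/54253*1/5 = 9351/54253 = pi_S2  (ok)
  9197/54253*1/20 + 26345/108506*1/5 + 9351/54253*1/10 + 21851/108506*1/10 + 11607/54253*1/2 = 21851/108506 = pi_S3  (ok)
  9197/54253*9/20 + 26345/108506*1/10 + 9351/54253*3/10 + 21851/108506*1/5 + 11607/54253*1/10 = 11607/54253 = pi_S4  (ok)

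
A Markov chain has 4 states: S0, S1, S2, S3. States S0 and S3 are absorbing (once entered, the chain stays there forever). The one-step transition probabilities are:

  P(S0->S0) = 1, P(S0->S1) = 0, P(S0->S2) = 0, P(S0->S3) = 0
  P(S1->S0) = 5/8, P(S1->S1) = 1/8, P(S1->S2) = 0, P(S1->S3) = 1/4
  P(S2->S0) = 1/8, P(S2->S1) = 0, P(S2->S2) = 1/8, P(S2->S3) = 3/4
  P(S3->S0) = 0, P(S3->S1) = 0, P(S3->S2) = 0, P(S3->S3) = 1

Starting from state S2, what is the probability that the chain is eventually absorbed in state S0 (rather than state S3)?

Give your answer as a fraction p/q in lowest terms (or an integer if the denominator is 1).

Answer: 1/7

Derivation:
Let a_i = P(absorbed in S0 | start in state i).
Boundary conditions: a_S0 = 1, a_S3 = 0.
For each transient state i, a_i = sum_j P(i->j) * a_j:
  a_S1 = 5/8*a_S0 + 1/8*a_S1 + 0*a_S2 + 1/4*a_S3
  a_S2 = 1/8*a_S0 + 0*a_S1 + 1/8*a_S2 + 3/4*a_S3

Substituting a_S0 = 1 and a_S3 = 0, rearrange to (I - Q) a = r where r[i] = P(i -> S0):
  [7/8, 0] . (a_S1, a_S2) = 5/8
  [0, 7/8] . (a_S1, a_S2) = 1/8

Solving yields:
  a_S1 = 5/7
  a_S2 = 1/7

Starting state is S2, so the absorption probability is a_S2 = 1/7.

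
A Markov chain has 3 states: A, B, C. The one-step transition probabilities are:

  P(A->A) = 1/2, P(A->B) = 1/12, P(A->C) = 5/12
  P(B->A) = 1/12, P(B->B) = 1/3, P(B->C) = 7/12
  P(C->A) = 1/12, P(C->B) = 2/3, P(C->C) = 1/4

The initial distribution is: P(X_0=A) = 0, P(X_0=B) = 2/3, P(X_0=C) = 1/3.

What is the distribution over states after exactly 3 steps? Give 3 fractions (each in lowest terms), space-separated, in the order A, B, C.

Answer: 229/1728 2287/5184 1105/2592

Derivation:
Propagating the distribution step by step (d_{t+1} = d_t * P):
d_0 = (A=0, B=2/3, C=1/3)
  d_1[A] = 0*1/2 + 2/3*1/12 + 1/3*1/12 = 1/12
  d_1[B] = 0*1/12 + 2/3*1/3 + 1/3*2/3 = 4/9
  d_1[C] = 0*5/12 + 2/3*7/12 + 1/3*1/4 = 17/36
d_1 = (A=1/12, B=4/9, C=17/36)
  d_2[A] = 1/12*1/2 + 4/9*1/12 + 17/36*1/12 = 17/144
  d_2[B] = 1/12*1/12 + 4/9*1/3 + 17/36*2/3 = 203/432
  d_2[C] = 1/12*5/12 + 4/9*7/12 + 17/36*1/4 = 89/216
d_2 = (A=17/144, B=203/432, C=89/216)
  d_3[A] = 17/144*1/2 + 203/432*1/12 + 89/216*1/12 = 229/1728
  d_3[B] = 17/144*1/12 + 203/432*1/3 + 89/216*2/3 = 2287/5184
  d_3[C] = 17/144*5/12 + 203/432*7/12 + 89/216*1/4 = 1105/2592
d_3 = (A=229/1728, B=2287/5184, C=1105/2592)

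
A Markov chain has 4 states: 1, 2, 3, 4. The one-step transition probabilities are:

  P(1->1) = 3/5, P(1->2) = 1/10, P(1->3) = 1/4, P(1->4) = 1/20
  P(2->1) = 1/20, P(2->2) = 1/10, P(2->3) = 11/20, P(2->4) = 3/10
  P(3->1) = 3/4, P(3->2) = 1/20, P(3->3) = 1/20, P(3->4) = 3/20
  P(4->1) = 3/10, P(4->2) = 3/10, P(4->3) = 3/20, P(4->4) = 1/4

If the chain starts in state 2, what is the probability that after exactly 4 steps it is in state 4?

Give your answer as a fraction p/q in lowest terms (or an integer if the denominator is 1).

Answer: 2681/20000

Derivation:
Computing P^4 by repeated multiplication:
P^1 =
  1: [3/5, 1/10, 1/4, 1/20]
  2: [1/20, 1/10, 11/20, 3/10]
  3: [3/4, 1/20, 1/20, 3/20]
  4: [3/10, 3/10, 3/20, 1/4]
P^2 =
  1: [227/400, 39/400, 9/40, 11/100]
  2: [43/80, 53/400, 7/50, 19/100]
  3: [107/200, 51/400, 6/25, 39/400]
  4: [153/400, 57/400, 57/200, 19/100]
P^3 =
  1: [4377/8000, 443/4000, 893/4000, 951/8000]
  2: [3929/8000, 131/1000, 971/4000, 1081/8000]
  3: [4293/8000, 43/400, 461/2000, 1003/8000]
  4: [4059/8000, 99/800, 867/4000, 1217/8000]
P^4 =
  1: [42953/80000, 9009/80000, 3627/16000, 9903/80000]
  2: [20953/40000, 9191/80000, 18179/80000, 2681/20000]
  3: [43027/80000, 2271/20000, 17889/80000, 1/8]
  4: [8301/16000, 9567/80000, 3657/16000, 10643/80000]

(P^4)[2 -> 4] = 2681/20000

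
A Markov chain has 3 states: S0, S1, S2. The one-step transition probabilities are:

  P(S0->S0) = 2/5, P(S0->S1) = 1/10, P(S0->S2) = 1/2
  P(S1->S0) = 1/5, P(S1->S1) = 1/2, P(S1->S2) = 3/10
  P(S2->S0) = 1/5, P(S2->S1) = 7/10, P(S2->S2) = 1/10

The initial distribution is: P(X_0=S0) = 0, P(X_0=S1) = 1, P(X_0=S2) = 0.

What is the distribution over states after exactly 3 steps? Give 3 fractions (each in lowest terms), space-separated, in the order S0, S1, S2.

Propagating the distribution step by step (d_{t+1} = d_t * P):
d_0 = (S0=0, S1=1, S2=0)
  d_1[S0] = 0*2/5 + 1*1/5 + 0*1/5 = 1/5
  d_1[S1] = 0*1/10 + 1*1/2 + 0*7/10 = 1/2
  d_1[S2] = 0*1/2 + 1*3/10 + 0*1/10 = 3/10
d_1 = (S0=1/5, S1=1/2, S2=3/10)
  d_2[S0] = 1/5*2/5 + 1/2*1/5 + 3/10*1/5 = 6/25
  d_2[S1] = 1/5*1/10 + 1/2*1/2 + 3/10*7/10 = 12/25
  d_2[S2] = 1/5*1/2 + 1/2*3/10 + 3/10*1/10 = 7/25
d_2 = (S0=6/25, S1=12/25, S2=7/25)
  d_3[S0] = 6/25*2/5 + 12/25*1/5 + 7/25*1/5 = 31/125
  d_3[S1] = 6/25*1/10 + 12/25*1/2 + 7/25*7/10 = 23/50
  d_3[S2] = 6/25*1/2 + 12/25*3/10 + 7/25*1/10 = 73/250
d_3 = (S0=31/125, S1=23/50, S2=73/250)

Answer: 31/125 23/50 73/250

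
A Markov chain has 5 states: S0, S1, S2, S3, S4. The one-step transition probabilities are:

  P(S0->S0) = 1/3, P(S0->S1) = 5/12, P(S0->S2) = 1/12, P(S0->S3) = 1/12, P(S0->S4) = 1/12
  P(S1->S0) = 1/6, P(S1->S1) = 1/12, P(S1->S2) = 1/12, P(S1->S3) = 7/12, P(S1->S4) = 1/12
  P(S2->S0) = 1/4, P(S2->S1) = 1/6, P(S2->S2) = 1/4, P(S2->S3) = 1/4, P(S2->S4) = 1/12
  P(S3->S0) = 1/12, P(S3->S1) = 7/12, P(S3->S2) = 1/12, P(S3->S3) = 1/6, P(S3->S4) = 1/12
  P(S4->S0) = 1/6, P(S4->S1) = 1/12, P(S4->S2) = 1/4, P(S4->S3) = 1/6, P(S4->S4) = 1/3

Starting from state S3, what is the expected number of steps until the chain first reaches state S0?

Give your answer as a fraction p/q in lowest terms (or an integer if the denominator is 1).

Let h_i = expected steps to first reach S0 from state i.
Boundary: h_S0 = 0.
First-step equations for the other states:
  h_S1 = 1 + 1/6*h_S0 + 1/12*h_S1 + 1/12*h_S2 + 7/12*h_S3 + 1/12*h_S4
  h_S2 = 1 + 1/4*h_S0 + 1/6*h_S1 + 1/4*h_S2 + 1/4*h_S3 + 1/12*h_S4
  h_S3 = 1 + 1/12*h_S0 + 7/12*h_S1 + 1/12*h_S2 + 1/6*h_S3 + 1/12*h_S4
  h_S4 = 1 + 1/6*h_S0 + 1/12*h_S1 + 1/4*h_S2 + 1/6*h_S3 + 1/3*h_S4

Substituting h_S0 = 0 and rearranging gives the linear system (I - Q) h = 1:
  [11/12, -1/12, -7/12, -1/12] . (h_S1, h_S2, h_S3, h_S4) = 1
  [-1/6, 3/4, -1/4, -1/12] . (h_S1, h_S2, h_S3, h_S4) = 1
  [-7/12, -1/12, 5/6, -1/12] . (h_S1, h_S2, h_S3, h_S4) = 1
  [-1/12, -1/4, -1/6, 2/3] . (h_S1, h_S2, h_S3, h_S4) = 1

Solving yields:
  h_S1 = 18360/2711
  h_S2 = 16092/2711
  h_S3 = 19440/2711
  h_S4 = 17256/2711

Starting state is S3, so the expected hitting time is h_S3 = 19440/2711.

Answer: 19440/2711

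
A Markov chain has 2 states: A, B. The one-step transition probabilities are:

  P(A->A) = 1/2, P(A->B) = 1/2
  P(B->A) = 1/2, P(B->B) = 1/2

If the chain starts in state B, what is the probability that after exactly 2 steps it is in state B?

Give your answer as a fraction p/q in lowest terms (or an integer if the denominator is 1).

Answer: 1/2

Derivation:
Computing P^2 by repeated multiplication:
P^1 =
  A: [1/2, 1/2]
  B: [1/2, 1/2]
P^2 =
  A: [1/2, 1/2]
  B: [1/2, 1/2]

(P^2)[B -> B] = 1/2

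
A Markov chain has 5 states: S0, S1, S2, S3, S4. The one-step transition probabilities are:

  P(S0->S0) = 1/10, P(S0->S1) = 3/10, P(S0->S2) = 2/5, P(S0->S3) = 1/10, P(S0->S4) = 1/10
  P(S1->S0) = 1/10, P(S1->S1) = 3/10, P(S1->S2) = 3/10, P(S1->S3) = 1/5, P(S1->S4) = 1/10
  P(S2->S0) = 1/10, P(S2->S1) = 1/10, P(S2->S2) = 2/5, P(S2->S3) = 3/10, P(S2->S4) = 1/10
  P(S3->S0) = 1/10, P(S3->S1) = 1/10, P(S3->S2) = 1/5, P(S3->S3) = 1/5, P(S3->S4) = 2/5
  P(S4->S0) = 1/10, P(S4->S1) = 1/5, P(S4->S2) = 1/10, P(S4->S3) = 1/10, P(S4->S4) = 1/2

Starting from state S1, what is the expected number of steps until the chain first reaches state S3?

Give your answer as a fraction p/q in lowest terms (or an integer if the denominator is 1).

Answer: 2700/551

Derivation:
Let h_i = expected steps to first reach S3 from state i.
Boundary: h_S3 = 0.
First-step equations for the other states:
  h_S0 = 1 + 1/10*h_S0 + 3/10*h_S1 + 2/5*h_S2 + 1/10*h_S3 + 1/10*h_S4
  h_S1 = 1 + 1/10*h_S0 + 3/10*h_S1 + 3/10*h_S2 + 1/5*h_S3 + 1/10*h_S4
  h_S2 = 1 + 1/10*h_S0 + 1/10*h_S1 + 2/5*h_S2 + 3/10*h_S3 + 1/10*h_S4
  h_S4 = 1 + 1/10*h_S0 + 1/5*h_S1 + 1/10*h_S2 + 1/10*h_S3 + 1/2*h_S4

Substituting h_S3 = 0 and rearranging gives the linear system (I - Q) h = 1:
  [9/10, -3/10, -2/5, -1/10] . (h_S0, h_S1, h_S2, h_S4) = 1
  [-1/10, 7/10, -3/10, -1/10] . (h_S0, h_S1, h_S2, h_S4) = 1
  [-1/10, -1/10, 3/5, -1/10] . (h_S0, h_S1, h_S2, h_S4) = 1
  [-1/10, -1/5, -1/10, 1/2] . (h_S0, h_S1, h_S2, h_S4) = 1

Solving yields:
  h_S0 = 2940/551
  h_S1 = 2700/551
  h_S2 = 2400/551
  h_S4 = 3250/551

Starting state is S1, so the expected hitting time is h_S1 = 2700/551.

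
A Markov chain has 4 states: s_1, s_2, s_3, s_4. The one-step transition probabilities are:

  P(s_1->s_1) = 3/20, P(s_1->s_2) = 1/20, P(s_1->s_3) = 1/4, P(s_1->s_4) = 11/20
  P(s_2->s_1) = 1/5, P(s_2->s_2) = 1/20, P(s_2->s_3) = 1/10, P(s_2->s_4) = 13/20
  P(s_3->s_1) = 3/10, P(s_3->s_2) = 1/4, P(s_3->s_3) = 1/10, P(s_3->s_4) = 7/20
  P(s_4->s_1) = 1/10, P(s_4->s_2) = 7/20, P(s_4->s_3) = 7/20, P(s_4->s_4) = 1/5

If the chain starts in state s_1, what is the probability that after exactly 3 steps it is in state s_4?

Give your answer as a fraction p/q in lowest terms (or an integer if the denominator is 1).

Answer: 3321/8000

Derivation:
Computing P^3 by repeated multiplication:
P^1 =
  s_1: [3/20, 1/20, 1/4, 11/20]
  s_2: [1/5, 1/20, 1/10, 13/20]
  s_3: [3/10, 1/4, 1/10, 7/20]
  s_4: [1/10, 7/20, 7/20, 1/5]
P^2 =
  s_1: [13/80, 53/200, 13/50, 5/16]
  s_2: [27/200, 53/200, 117/400, 123/400]
  s_3: [4/25, 7/40, 93/400, 173/400]
  s_4: [21/100, 9/50, 33/200, 89/200]
P^3 =
  s_1: [1493/8000, 783/4000, 81/400, 3321/8000]
  s_2: [767/4000, 803/4000, 1577/8000, 3283/8000]
  s_3: [43/250, 181/800, 1857/8000, 2957/8000]
  s_4: [323/2000, 433/2000, 971/4000, 1517/4000]

(P^3)[s_1 -> s_4] = 3321/8000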